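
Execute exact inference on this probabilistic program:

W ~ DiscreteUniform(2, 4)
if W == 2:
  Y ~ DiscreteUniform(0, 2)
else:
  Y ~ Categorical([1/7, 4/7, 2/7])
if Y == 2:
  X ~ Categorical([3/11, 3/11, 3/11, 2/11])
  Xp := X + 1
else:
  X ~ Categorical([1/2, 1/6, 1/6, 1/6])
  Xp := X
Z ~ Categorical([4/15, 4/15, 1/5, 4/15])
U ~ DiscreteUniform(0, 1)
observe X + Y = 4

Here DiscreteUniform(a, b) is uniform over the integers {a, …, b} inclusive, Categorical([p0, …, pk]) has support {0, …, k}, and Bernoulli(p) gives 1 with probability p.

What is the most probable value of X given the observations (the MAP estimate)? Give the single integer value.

Enumerate traces; 48 have nonzero weight after conditioning:
  (W=2, Y=1, X=3, Z=0, U=0) weight 1/405
  (W=2, Y=1, X=3, Z=0, U=1) weight 1/405
  (W=2, Y=1, X=3, Z=1, U=0) weight 1/405
  (W=2, Y=1, X=3, Z=1, U=1) weight 1/405
  (W=2, Y=1, X=3, Z=2, U=0) weight 1/540
  (W=2, Y=1, X=3, Z=2, U=1) weight 1/540
  (W=2, Y=1, X=3, Z=3, U=0) weight 1/405
  (W=2, Y=1, X=3, Z=3, U=1) weight 1/405
  (W=2, Y=2, X=2, Z=0, U=0) weight 2/495
  … 39 more
Group by X:
  weight(X=2) = 19/231
  weight(X=3) = 31/378
Total weight = 19/231 + 31/378 = 683/4158
P(X=2 | obs) = 19/231 / 683/4158 = 342/683
P(X=3 | obs) = 31/378 / 683/4158 = 341/683
argmax = 2

argmax_v P(X = v | obs) = 2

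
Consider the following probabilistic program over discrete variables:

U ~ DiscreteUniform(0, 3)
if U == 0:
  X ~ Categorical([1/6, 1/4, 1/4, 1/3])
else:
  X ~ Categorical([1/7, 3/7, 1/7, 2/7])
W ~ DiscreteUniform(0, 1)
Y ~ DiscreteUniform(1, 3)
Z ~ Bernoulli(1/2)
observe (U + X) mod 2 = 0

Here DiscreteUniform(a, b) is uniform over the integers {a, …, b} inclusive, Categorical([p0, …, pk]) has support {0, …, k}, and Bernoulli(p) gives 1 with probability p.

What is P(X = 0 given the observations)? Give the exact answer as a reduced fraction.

Enumerate traces; 96 have nonzero weight after conditioning:
  (U=0, X=0, W=0, Y=1, Z=0) weight 1/288
  (U=0, X=0, W=0, Y=1, Z=1) weight 1/288
  (U=0, X=0, W=0, Y=2, Z=0) weight 1/288
  (U=0, X=0, W=0, Y=2, Z=1) weight 1/288
  (U=0, X=0, W=0, Y=3, Z=0) weight 1/288
  (U=0, X=0, W=0, Y=3, Z=1) weight 1/288
  (U=0, X=0, W=1, Y=1, Z=0) weight 1/288
  (U=0, X=0, W=1, Y=1, Z=1) weight 1/288
  (U=0, X=2, W=0, Y=1, Z=0) weight 1/192
  (U=1, X=1, W=0, Y=1, Z=0) weight 1/112
  … 86 more
Group by X:
  weight(X=0) = 13/168
  weight(X=1) = 3/14
  weight(X=2) = 11/112
  weight(X=3) = 1/7
Total weight = 13/168 + 3/14 + 11/112 + 1/7 = 179/336
P(X=0 | obs) = 13/168 / 179/336 = 26/179
P(X=1 | obs) = 3/14 / 179/336 = 72/179
P(X=2 | obs) = 11/112 / 179/336 = 33/179
P(X=3 | obs) = 1/7 / 179/336 = 48/179

P(X = 0 | obs) = 26/179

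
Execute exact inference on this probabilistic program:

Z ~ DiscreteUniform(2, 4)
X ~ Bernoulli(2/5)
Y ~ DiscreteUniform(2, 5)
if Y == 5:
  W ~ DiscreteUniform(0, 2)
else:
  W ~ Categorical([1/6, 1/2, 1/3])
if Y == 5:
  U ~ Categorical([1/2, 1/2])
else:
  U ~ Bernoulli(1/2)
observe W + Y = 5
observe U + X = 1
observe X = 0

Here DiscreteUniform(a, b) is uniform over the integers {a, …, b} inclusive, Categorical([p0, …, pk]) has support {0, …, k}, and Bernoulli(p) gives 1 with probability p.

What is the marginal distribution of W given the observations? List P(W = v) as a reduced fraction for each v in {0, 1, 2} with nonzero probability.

P(W=0) = 2/7, P(W=1) = 3/7, P(W=2) = 2/7

Enumerate traces; 9 have nonzero weight after conditioning:
  (Z=2, X=0, Y=3, W=2, U=1) weight 1/120
  (Z=2, X=0, Y=4, W=1, U=1) weight 1/80
  (Z=2, X=0, Y=5, W=0, U=1) weight 1/120
  (Z=3, X=0, Y=3, W=2, U=1) weight 1/120
  (Z=3, X=0, Y=4, W=1, U=1) weight 1/80
  (Z=3, X=0, Y=5, W=0, U=1) weight 1/120
  (Z=4, X=0, Y=3, W=2, U=1) weight 1/120
  (Z=4, X=0, Y=4, W=1, U=1) weight 1/80
  … 1 more
Group by W:
  weight(W=0) = 1/40
  weight(W=1) = 3/80
  weight(W=2) = 1/40
Total weight = 1/40 + 3/80 + 1/40 = 7/80
P(W=0 | obs) = 1/40 / 7/80 = 2/7
P(W=1 | obs) = 3/80 / 7/80 = 3/7
P(W=2 | obs) = 1/40 / 7/80 = 2/7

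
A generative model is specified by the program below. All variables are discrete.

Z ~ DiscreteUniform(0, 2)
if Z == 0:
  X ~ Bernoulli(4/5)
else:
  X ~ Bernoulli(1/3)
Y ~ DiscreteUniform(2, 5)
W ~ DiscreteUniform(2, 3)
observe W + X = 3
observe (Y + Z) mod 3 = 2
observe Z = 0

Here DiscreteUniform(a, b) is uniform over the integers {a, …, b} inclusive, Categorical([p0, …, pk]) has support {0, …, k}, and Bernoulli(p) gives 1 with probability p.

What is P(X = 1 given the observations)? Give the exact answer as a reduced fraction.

P(X = 1 | obs) = 4/5

Enumerate traces; 4 have nonzero weight after conditioning:
  (Z=0, X=0, Y=2, W=3) weight 1/120
  (Z=0, X=0, Y=5, W=3) weight 1/120
  (Z=0, X=1, Y=2, W=2) weight 1/30
  (Z=0, X=1, Y=5, W=2) weight 1/30
Group by X:
  weight(X=0) = 1/60
  weight(X=1) = 1/15
Total weight = 1/60 + 1/15 = 1/12
P(X=0 | obs) = 1/60 / 1/12 = 1/5
P(X=1 | obs) = 1/15 / 1/12 = 4/5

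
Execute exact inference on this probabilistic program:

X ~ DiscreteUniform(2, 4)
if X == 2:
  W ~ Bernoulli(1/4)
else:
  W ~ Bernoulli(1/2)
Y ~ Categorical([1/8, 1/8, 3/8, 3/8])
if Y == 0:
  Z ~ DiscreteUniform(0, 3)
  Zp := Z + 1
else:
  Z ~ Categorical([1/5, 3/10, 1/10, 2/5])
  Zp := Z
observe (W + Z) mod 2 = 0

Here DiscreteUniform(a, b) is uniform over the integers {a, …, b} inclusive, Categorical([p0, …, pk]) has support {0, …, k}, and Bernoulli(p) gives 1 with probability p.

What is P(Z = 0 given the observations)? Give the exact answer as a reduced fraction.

Enumerate traces; 48 have nonzero weight after conditioning:
  (X=2, W=0, Y=0, Z=0) weight 1/128
  (X=2, W=0, Y=0, Z=2) weight 1/128
  (X=2, W=0, Y=1, Z=0) weight 1/160
  (X=2, W=0, Y=1, Z=2) weight 1/320
  (X=2, W=0, Y=2, Z=0) weight 3/160
  (X=2, W=0, Y=2, Z=2) weight 3/320
  (X=2, W=0, Y=3, Z=0) weight 3/160
  (X=2, W=0, Y=3, Z=2) weight 3/320
  (X=2, W=1, Y=0, Z=1) weight 1/384
  (X=2, W=1, Y=0, Z=3) weight 1/384
  … 38 more
Group by Z:
  weight(Z=0) = 77/640
  weight(Z=1) = 47/384
  weight(Z=2) = 133/1920
  weight(Z=3) = 61/384
Total weight = 77/640 + 47/384 + 133/1920 + 61/384 = 113/240
P(Z=0 | obs) = 77/640 / 113/240 = 231/904
P(Z=1 | obs) = 47/384 / 113/240 = 235/904
P(Z=2 | obs) = 133/1920 / 113/240 = 133/904
P(Z=3 | obs) = 61/384 / 113/240 = 305/904

P(Z = 0 | obs) = 231/904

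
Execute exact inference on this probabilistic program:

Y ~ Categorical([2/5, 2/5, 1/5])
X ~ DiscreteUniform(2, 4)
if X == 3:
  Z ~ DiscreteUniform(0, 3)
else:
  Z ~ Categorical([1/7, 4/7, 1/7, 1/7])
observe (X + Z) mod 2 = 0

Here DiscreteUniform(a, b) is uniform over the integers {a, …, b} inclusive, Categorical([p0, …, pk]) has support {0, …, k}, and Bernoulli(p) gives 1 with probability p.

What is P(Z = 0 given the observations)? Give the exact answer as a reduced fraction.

P(Z = 0 | obs) = 4/15

Enumerate traces; 18 have nonzero weight after conditioning:
  (Y=0, X=2, Z=0) weight 2/105
  (Y=0, X=2, Z=2) weight 2/105
  (Y=0, X=3, Z=1) weight 1/30
  (Y=0, X=3, Z=3) weight 1/30
  (Y=0, X=4, Z=0) weight 2/105
  (Y=0, X=4, Z=2) weight 2/105
  (Y=1, X=2, Z=0) weight 2/105
  (Y=1, X=2, Z=2) weight 2/105
  … 10 more
Group by Z:
  weight(Z=0) = 2/21
  weight(Z=1) = 1/12
  weight(Z=2) = 2/21
  weight(Z=3) = 1/12
Total weight = 2/21 + 1/12 + 2/21 + 1/12 = 5/14
P(Z=0 | obs) = 2/21 / 5/14 = 4/15
P(Z=1 | obs) = 1/12 / 5/14 = 7/30
P(Z=2 | obs) = 2/21 / 5/14 = 4/15
P(Z=3 | obs) = 1/12 / 5/14 = 7/30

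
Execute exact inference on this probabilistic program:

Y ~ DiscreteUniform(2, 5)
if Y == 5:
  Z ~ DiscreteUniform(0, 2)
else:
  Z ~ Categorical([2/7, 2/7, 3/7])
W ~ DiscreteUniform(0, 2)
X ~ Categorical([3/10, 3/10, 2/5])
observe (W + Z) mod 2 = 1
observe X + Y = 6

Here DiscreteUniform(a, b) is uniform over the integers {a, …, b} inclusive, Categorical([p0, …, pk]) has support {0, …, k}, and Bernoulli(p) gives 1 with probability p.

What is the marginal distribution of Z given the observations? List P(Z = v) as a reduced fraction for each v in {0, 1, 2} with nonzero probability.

P(Z=0) = 15/64, P(Z=1) = 15/32, P(Z=2) = 19/64

Enumerate traces; 8 have nonzero weight after conditioning:
  (Y=4, Z=0, W=1, X=2) weight 1/105
  (Y=4, Z=1, W=0, X=2) weight 1/105
  (Y=4, Z=1, W=2, X=2) weight 1/105
  (Y=4, Z=2, W=1, X=2) weight 1/70
  (Y=5, Z=0, W=1, X=1) weight 1/120
  (Y=5, Z=1, W=0, X=1) weight 1/120
  (Y=5, Z=1, W=2, X=1) weight 1/120
  (Y=5, Z=2, W=1, X=1) weight 1/120
Group by Z:
  weight(Z=0) = 1/56
  weight(Z=1) = 1/28
  weight(Z=2) = 19/840
Total weight = 1/56 + 1/28 + 19/840 = 8/105
P(Z=0 | obs) = 1/56 / 8/105 = 15/64
P(Z=1 | obs) = 1/28 / 8/105 = 15/32
P(Z=2 | obs) = 19/840 / 8/105 = 19/64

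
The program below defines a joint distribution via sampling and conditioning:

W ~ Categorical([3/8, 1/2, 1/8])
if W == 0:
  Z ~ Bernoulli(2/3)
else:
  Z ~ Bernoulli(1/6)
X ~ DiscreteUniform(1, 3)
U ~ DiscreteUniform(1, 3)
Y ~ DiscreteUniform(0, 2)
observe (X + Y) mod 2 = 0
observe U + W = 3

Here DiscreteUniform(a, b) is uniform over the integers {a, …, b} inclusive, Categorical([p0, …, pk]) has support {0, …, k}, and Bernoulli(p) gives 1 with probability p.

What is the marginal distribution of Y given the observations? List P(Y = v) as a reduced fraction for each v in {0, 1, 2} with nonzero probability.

P(Y=0) = 1/4, P(Y=1) = 1/2, P(Y=2) = 1/4

Enumerate traces; 24 have nonzero weight after conditioning:
  (W=0, Z=0, X=1, U=3, Y=1) weight 1/216
  (W=0, Z=0, X=2, U=3, Y=0) weight 1/216
  (W=0, Z=0, X=2, U=3, Y=2) weight 1/216
  (W=0, Z=0, X=3, U=3, Y=1) weight 1/216
  (W=0, Z=1, X=1, U=3, Y=1) weight 1/108
  (W=0, Z=1, X=2, U=3, Y=0) weight 1/108
  (W=0, Z=1, X=2, U=3, Y=2) weight 1/108
  (W=0, Z=1, X=3, U=3, Y=1) weight 1/108
  … 16 more
Group by Y:
  weight(Y=0) = 1/27
  weight(Y=1) = 2/27
  weight(Y=2) = 1/27
Total weight = 1/27 + 2/27 + 1/27 = 4/27
P(Y=0 | obs) = 1/27 / 4/27 = 1/4
P(Y=1 | obs) = 2/27 / 4/27 = 1/2
P(Y=2 | obs) = 1/27 / 4/27 = 1/4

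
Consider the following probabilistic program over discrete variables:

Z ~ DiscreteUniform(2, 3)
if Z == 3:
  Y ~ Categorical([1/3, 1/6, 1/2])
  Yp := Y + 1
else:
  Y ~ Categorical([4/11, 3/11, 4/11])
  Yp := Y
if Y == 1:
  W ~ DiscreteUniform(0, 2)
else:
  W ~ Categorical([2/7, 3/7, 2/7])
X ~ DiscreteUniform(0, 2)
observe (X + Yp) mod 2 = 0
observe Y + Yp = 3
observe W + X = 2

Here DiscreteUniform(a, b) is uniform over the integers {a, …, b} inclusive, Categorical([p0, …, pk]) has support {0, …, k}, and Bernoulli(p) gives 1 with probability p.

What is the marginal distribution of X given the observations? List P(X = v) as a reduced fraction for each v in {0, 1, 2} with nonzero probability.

Enumerate traces; 2 have nonzero weight after conditioning:
  (Z=3, Y=1, W=0, X=2) weight 1/108
  (Z=3, Y=1, W=2, X=0) weight 1/108
Group by X:
  weight(X=0) = 1/108
  weight(X=2) = 1/108
Total weight = 1/108 + 1/108 = 1/54
P(X=0 | obs) = 1/108 / 1/54 = 1/2
P(X=2 | obs) = 1/108 / 1/54 = 1/2

P(X=0) = 1/2, P(X=2) = 1/2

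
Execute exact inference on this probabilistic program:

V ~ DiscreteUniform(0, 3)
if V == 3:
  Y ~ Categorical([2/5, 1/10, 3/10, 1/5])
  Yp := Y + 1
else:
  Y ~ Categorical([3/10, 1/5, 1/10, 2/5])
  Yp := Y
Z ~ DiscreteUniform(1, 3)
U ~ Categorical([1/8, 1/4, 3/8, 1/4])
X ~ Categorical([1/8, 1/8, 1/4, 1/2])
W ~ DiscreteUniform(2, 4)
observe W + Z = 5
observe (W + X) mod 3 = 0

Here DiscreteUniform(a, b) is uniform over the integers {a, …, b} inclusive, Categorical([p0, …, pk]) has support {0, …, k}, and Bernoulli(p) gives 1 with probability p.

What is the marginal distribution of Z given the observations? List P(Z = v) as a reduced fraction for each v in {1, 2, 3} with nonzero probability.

P(Z=1) = 1/4, P(Z=2) = 5/8, P(Z=3) = 1/8

Enumerate traces; 256 have nonzero weight after conditioning:
  (V=0, Y=0, Z=1, U=0, X=2, W=4) weight 1/3840
  (V=0, Y=0, Z=1, U=1, X=2, W=4) weight 1/1920
  (V=0, Y=0, Z=1, U=2, X=2, W=4) weight 1/1280
  (V=0, Y=0, Z=1, U=3, X=2, W=4) weight 1/1920
  (V=0, Y=0, Z=2, U=0, X=0, W=3) weight 1/7680
  (V=0, Y=0, Z=2, U=0, X=3, W=3) weight 1/1920
  (V=0, Y=0, Z=2, U=1, X=0, W=3) weight 1/3840
  (V=0, Y=0, Z=2, U=1, X=3, W=3) weight 1/960
  (V=0, Y=0, Z=3, U=0, X=1, W=2) weight 1/7680
  … 247 more
Group by Z:
  weight(Z=1) = 1/36
  weight(Z=2) = 5/72
  weight(Z=3) = 1/72
Total weight = 1/36 + 5/72 + 1/72 = 1/9
P(Z=1 | obs) = 1/36 / 1/9 = 1/4
P(Z=2 | obs) = 5/72 / 1/9 = 5/8
P(Z=3 | obs) = 1/72 / 1/9 = 1/8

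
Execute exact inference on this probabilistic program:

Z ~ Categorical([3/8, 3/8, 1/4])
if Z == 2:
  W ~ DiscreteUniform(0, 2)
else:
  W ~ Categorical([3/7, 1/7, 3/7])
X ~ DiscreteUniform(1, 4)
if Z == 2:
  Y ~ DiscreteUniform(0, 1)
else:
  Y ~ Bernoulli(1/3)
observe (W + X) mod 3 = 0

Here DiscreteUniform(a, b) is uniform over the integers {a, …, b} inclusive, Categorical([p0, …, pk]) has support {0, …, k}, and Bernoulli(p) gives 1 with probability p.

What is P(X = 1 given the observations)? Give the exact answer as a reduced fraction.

P(X = 1 | obs) = 17/59

Enumerate traces; 24 have nonzero weight after conditioning:
  (Z=0, W=0, X=3, Y=0) weight 3/112
  (Z=0, W=0, X=3, Y=1) weight 3/224
  (Z=0, W=1, X=2, Y=0) weight 1/112
  (Z=0, W=1, X=2, Y=1) weight 1/224
  (Z=0, W=2, X=1, Y=0) weight 3/112
  (Z=0, W=2, X=1, Y=1) weight 3/224
  (Z=0, W=2, X=4, Y=0) weight 3/112
  (Z=0, W=2, X=4, Y=1) weight 3/224
  … 16 more
Group by X:
  weight(X=1) = 17/168
  weight(X=2) = 1/21
  weight(X=3) = 17/168
  weight(X=4) = 17/168
Total weight = 17/168 + 1/21 + 17/168 + 17/168 = 59/168
P(X=1 | obs) = 17/168 / 59/168 = 17/59
P(X=2 | obs) = 1/21 / 59/168 = 8/59
P(X=3 | obs) = 17/168 / 59/168 = 17/59
P(X=4 | obs) = 17/168 / 59/168 = 17/59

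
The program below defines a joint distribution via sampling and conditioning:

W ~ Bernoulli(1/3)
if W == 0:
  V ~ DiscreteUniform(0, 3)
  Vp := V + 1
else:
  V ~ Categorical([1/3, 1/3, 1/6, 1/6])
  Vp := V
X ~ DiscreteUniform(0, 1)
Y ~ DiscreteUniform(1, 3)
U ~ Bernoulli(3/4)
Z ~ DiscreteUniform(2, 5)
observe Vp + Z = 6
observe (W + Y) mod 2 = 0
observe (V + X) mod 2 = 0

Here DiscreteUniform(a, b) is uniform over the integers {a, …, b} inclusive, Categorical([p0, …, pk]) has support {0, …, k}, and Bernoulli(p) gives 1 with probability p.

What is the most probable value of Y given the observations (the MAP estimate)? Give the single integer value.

argmax_v P(Y = v | obs) = 2

Enumerate traces; 20 have nonzero weight after conditioning:
  (W=0, V=0, X=0, Y=2, U=0, Z=5) weight 1/576
  (W=0, V=0, X=0, Y=2, U=1, Z=5) weight 1/192
  (W=0, V=1, X=1, Y=2, U=0, Z=4) weight 1/576
  (W=0, V=1, X=1, Y=2, U=1, Z=4) weight 1/192
  (W=0, V=2, X=0, Y=2, U=0, Z=3) weight 1/576
  (W=0, V=2, X=0, Y=2, U=1, Z=3) weight 1/192
  (W=0, V=3, X=1, Y=2, U=0, Z=2) weight 1/576
  (W=0, V=3, X=1, Y=2, U=1, Z=2) weight 1/192
  (W=1, V=1, X=1, Y=1, U=0, Z=5) weight 1/864
  (W=1, V=1, X=1, Y=3, U=0, Z=5) weight 1/864
  … 10 more
Group by Y:
  weight(Y=1) = 1/108
  weight(Y=2) = 1/36
  weight(Y=3) = 1/108
Total weight = 1/108 + 1/36 + 1/108 = 5/108
P(Y=1 | obs) = 1/108 / 5/108 = 1/5
P(Y=2 | obs) = 1/36 / 5/108 = 3/5
P(Y=3 | obs) = 1/108 / 5/108 = 1/5
argmax = 2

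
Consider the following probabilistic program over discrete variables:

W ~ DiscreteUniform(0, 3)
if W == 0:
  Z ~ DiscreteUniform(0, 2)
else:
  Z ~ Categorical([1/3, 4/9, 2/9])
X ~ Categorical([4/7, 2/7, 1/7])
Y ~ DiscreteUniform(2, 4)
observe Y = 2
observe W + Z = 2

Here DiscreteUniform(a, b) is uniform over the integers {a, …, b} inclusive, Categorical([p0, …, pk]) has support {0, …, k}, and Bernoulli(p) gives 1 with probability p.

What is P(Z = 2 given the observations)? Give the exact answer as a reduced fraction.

P(Z = 2 | obs) = 3/10

Enumerate traces; 9 have nonzero weight after conditioning:
  (W=0, Z=2, X=0, Y=2) weight 1/63
  (W=0, Z=2, X=1, Y=2) weight 1/126
  (W=0, Z=2, X=2, Y=2) weight 1/252
  (W=1, Z=1, X=0, Y=2) weight 4/189
  (W=1, Z=1, X=1, Y=2) weight 2/189
  (W=1, Z=1, X=2, Y=2) weight 1/189
  (W=2, Z=0, X=0, Y=2) weight 1/63
  (W=2, Z=0, X=1, Y=2) weight 1/126
  … 1 more
Group by Z:
  weight(Z=0) = 1/36
  weight(Z=1) = 1/27
  weight(Z=2) = 1/36
Total weight = 1/36 + 1/27 + 1/36 = 5/54
P(Z=0 | obs) = 1/36 / 5/54 = 3/10
P(Z=1 | obs) = 1/27 / 5/54 = 2/5
P(Z=2 | obs) = 1/36 / 5/54 = 3/10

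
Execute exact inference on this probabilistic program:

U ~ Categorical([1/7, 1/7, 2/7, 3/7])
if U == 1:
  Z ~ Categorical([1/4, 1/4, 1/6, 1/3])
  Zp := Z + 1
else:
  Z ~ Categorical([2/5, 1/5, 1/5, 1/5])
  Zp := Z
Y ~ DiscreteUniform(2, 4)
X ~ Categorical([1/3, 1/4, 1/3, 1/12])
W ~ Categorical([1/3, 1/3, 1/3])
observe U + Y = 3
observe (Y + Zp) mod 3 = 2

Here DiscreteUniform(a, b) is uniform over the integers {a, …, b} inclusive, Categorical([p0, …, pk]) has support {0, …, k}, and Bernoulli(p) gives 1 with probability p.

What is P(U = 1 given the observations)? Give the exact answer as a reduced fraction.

Enumerate traces; 24 have nonzero weight after conditioning:
  (U=0, Z=2, Y=3, X=0, W=0) weight 1/945
  (U=0, Z=2, Y=3, X=0, W=1) weight 1/945
  (U=0, Z=2, Y=3, X=0, W=2) weight 1/945
  (U=0, Z=2, Y=3, X=1, W=0) weight 1/1260
  (U=0, Z=2, Y=3, X=1, W=1) weight 1/1260
  (U=0, Z=2, Y=3, X=1, W=2) weight 1/1260
  (U=0, Z=2, Y=3, X=2, W=0) weight 1/945
  (U=0, Z=2, Y=3, X=2, W=1) weight 1/945
  (U=1, Z=2, Y=2, X=0, W=0) weight 1/1134
  … 15 more
Group by U:
  weight(U=0) = 1/105
  weight(U=1) = 1/126
Total weight = 1/105 + 1/126 = 11/630
P(U=0 | obs) = 1/105 / 11/630 = 6/11
P(U=1 | obs) = 1/126 / 11/630 = 5/11

P(U = 1 | obs) = 5/11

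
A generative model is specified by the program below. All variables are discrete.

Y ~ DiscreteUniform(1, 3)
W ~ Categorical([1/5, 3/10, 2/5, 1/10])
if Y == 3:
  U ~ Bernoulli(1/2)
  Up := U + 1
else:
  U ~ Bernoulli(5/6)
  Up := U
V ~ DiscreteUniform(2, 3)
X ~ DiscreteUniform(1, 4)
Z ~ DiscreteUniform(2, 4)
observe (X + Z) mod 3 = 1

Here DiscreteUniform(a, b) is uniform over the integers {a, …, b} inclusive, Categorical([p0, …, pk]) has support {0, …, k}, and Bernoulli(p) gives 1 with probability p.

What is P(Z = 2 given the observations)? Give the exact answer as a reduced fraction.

Enumerate traces; 192 have nonzero weight after conditioning:
  (Y=1, W=0, U=0, V=2, X=1, Z=3) weight 1/2160
  (Y=1, W=0, U=0, V=2, X=2, Z=2) weight 1/2160
  (Y=1, W=0, U=0, V=2, X=3, Z=4) weight 1/2160
  (Y=1, W=0, U=0, V=2, X=4, Z=3) weight 1/2160
  (Y=1, W=0, U=0, V=3, X=1, Z=3) weight 1/2160
  (Y=1, W=0, U=0, V=3, X=2, Z=2) weight 1/2160
  (Y=1, W=0, U=0, V=3, X=3, Z=4) weight 1/2160
  (Y=1, W=0, U=0, V=3, X=4, Z=3) weight 1/2160
  … 184 more
Group by Z:
  weight(Z=2) = 1/12
  weight(Z=3) = 1/6
  weight(Z=4) = 1/12
Total weight = 1/12 + 1/6 + 1/12 = 1/3
P(Z=2 | obs) = 1/12 / 1/3 = 1/4
P(Z=3 | obs) = 1/6 / 1/3 = 1/2
P(Z=4 | obs) = 1/12 / 1/3 = 1/4

P(Z = 2 | obs) = 1/4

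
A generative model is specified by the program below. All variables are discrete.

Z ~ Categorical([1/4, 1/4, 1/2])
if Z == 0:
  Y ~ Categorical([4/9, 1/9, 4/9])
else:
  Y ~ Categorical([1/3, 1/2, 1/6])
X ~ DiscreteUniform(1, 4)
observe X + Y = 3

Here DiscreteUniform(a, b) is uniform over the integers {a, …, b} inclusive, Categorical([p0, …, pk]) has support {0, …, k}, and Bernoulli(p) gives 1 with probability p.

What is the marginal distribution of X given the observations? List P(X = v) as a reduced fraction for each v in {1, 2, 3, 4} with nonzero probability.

P(X=1) = 17/72, P(X=2) = 29/72, P(X=3) = 13/36

Enumerate traces; 9 have nonzero weight after conditioning:
  (Z=0, Y=0, X=3) weight 1/36
  (Z=0, Y=1, X=2) weight 1/144
  (Z=0, Y=2, X=1) weight 1/36
  (Z=1, Y=0, X=3) weight 1/48
  (Z=1, Y=1, X=2) weight 1/32
  (Z=1, Y=2, X=1) weight 1/96
  (Z=2, Y=0, X=3) weight 1/24
  (Z=2, Y=1, X=2) weight 1/16
  … 1 more
Group by X:
  weight(X=1) = 17/288
  weight(X=2) = 29/288
  weight(X=3) = 13/144
Total weight = 17/288 + 29/288 + 13/144 = 1/4
P(X=1 | obs) = 17/288 / 1/4 = 17/72
P(X=2 | obs) = 29/288 / 1/4 = 29/72
P(X=3 | obs) = 13/144 / 1/4 = 13/36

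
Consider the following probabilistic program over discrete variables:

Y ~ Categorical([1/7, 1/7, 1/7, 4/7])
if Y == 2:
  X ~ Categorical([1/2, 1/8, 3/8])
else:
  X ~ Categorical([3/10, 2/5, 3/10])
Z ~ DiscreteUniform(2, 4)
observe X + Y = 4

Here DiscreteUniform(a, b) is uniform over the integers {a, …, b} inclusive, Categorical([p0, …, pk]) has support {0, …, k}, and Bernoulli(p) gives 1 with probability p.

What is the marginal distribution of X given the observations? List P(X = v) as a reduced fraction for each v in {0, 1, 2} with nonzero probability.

P(X=1) = 64/79, P(X=2) = 15/79

Enumerate traces; 6 have nonzero weight after conditioning:
  (Y=2, X=2, Z=2) weight 1/56
  (Y=2, X=2, Z=3) weight 1/56
  (Y=2, X=2, Z=4) weight 1/56
  (Y=3, X=1, Z=2) weight 8/105
  (Y=3, X=1, Z=3) weight 8/105
  (Y=3, X=1, Z=4) weight 8/105
Group by X:
  weight(X=1) = 8/35
  weight(X=2) = 3/56
Total weight = 8/35 + 3/56 = 79/280
P(X=1 | obs) = 8/35 / 79/280 = 64/79
P(X=2 | obs) = 3/56 / 79/280 = 15/79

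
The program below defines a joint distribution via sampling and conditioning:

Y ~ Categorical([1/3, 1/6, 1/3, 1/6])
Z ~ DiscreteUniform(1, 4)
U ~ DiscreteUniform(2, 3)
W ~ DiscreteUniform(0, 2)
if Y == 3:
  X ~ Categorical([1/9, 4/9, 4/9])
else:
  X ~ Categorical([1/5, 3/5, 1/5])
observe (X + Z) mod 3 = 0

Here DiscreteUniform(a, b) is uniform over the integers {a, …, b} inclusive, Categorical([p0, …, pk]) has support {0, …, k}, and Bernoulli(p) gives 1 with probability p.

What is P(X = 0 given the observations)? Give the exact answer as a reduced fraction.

Enumerate traces; 96 have nonzero weight after conditioning:
  (Y=0, Z=1, U=2, W=0, X=2) weight 1/360
  (Y=0, Z=1, U=2, W=1, X=2) weight 1/360
  (Y=0, Z=1, U=2, W=2, X=2) weight 1/360
  (Y=0, Z=1, U=3, W=0, X=2) weight 1/360
  (Y=0, Z=1, U=3, W=1, X=2) weight 1/360
  (Y=0, Z=1, U=3, W=2, X=2) weight 1/360
  (Y=0, Z=2, U=2, W=0, X=1) weight 1/120
  (Y=0, Z=2, U=2, W=1, X=1) weight 1/120
  (Y=0, Z=3, U=2, W=0, X=0) weight 1/360
  … 87 more
Group by X:
  weight(X=0) = 5/108
  weight(X=1) = 31/216
  weight(X=2) = 13/108
Total weight = 5/108 + 31/216 + 13/108 = 67/216
P(X=0 | obs) = 5/108 / 67/216 = 10/67
P(X=1 | obs) = 31/216 / 67/216 = 31/67
P(X=2 | obs) = 13/108 / 67/216 = 26/67

P(X = 0 | obs) = 10/67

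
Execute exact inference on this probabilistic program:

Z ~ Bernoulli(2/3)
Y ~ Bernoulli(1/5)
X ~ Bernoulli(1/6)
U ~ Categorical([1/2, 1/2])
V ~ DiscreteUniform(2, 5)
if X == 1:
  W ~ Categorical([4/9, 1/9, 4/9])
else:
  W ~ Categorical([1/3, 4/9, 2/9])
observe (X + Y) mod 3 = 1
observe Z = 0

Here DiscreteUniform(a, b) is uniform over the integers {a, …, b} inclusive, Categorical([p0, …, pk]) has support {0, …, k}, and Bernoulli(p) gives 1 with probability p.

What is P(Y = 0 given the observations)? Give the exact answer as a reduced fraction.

P(Y = 0 | obs) = 4/9

Enumerate traces; 48 have nonzero weight after conditioning:
  (Z=0, Y=0, X=1, U=0, V=2, W=0) weight 1/405
  (Z=0, Y=0, X=1, U=0, V=2, W=1) weight 1/1620
  (Z=0, Y=0, X=1, U=0, V=2, W=2) weight 1/405
  (Z=0, Y=0, X=1, U=0, V=3, W=0) weight 1/405
  (Z=0, Y=0, X=1, U=0, V=3, W=1) weight 1/1620
  (Z=0, Y=0, X=1, U=0, V=3, W=2) weight 1/405
  (Z=0, Y=0, X=1, U=0, V=4, W=0) weight 1/405
  (Z=0, Y=0, X=1, U=0, V=4, W=1) weight 1/1620
  (Z=0, Y=1, X=0, U=0, V=2, W=0) weight 1/432
  … 39 more
Group by Y:
  weight(Y=0) = 2/45
  weight(Y=1) = 1/18
Total weight = 2/45 + 1/18 = 1/10
P(Y=0 | obs) = 2/45 / 1/10 = 4/9
P(Y=1 | obs) = 1/18 / 1/10 = 5/9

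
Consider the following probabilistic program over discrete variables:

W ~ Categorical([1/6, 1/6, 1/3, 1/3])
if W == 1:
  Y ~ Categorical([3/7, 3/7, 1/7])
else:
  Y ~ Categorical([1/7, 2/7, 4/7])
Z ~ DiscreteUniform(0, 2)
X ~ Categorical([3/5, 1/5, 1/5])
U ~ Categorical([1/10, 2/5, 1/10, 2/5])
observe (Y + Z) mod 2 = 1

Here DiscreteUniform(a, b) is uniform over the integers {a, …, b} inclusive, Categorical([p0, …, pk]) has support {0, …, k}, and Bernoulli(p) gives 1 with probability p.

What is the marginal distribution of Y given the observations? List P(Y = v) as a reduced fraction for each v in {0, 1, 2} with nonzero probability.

Enumerate traces; 192 have nonzero weight after conditioning:
  (W=0, Y=0, Z=1, X=0, U=0) weight 1/2100
  (W=0, Y=0, Z=1, X=0, U=1) weight 1/525
  (W=0, Y=0, Z=1, X=0, U=2) weight 1/2100
  (W=0, Y=0, Z=1, X=0, U=3) weight 1/525
  (W=0, Y=0, Z=1, X=1, U=0) weight 1/6300
  (W=0, Y=0, Z=1, X=1, U=1) weight 1/1575
  (W=0, Y=0, Z=1, X=1, U=2) weight 1/6300
  (W=0, Y=0, Z=1, X=1, U=3) weight 1/1575
  (W=0, Y=1, Z=0, X=0, U=0) weight 1/1050
  (W=0, Y=2, Z=1, X=0, U=0) weight 1/525
  … 182 more
Group by Y:
  weight(Y=0) = 4/63
  weight(Y=1) = 13/63
  weight(Y=2) = 1/6
Total weight = 4/63 + 13/63 + 1/6 = 55/126
P(Y=0 | obs) = 4/63 / 55/126 = 8/55
P(Y=1 | obs) = 13/63 / 55/126 = 26/55
P(Y=2 | obs) = 1/6 / 55/126 = 21/55

P(Y=0) = 8/55, P(Y=1) = 26/55, P(Y=2) = 21/55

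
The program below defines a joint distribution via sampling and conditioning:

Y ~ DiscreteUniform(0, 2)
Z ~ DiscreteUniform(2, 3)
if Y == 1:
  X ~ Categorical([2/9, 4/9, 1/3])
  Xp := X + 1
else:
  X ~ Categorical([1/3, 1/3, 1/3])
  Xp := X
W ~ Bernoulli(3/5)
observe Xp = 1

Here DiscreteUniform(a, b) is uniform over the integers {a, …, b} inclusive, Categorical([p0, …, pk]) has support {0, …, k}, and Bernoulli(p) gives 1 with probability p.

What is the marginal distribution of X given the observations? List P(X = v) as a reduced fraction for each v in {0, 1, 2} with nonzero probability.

P(X=0) = 1/4, P(X=1) = 3/4

Enumerate traces; 12 have nonzero weight after conditioning:
  (Y=0, Z=2, X=1, W=0) weight 1/45
  (Y=0, Z=2, X=1, W=1) weight 1/30
  (Y=0, Z=3, X=1, W=0) weight 1/45
  (Y=0, Z=3, X=1, W=1) weight 1/30
  (Y=1, Z=2, X=0, W=0) weight 2/135
  (Y=1, Z=2, X=0, W=1) weight 1/45
  (Y=1, Z=3, X=0, W=0) weight 2/135
  (Y=1, Z=3, X=0, W=1) weight 1/45
  … 4 more
Group by X:
  weight(X=0) = 2/27
  weight(X=1) = 2/9
Total weight = 2/27 + 2/9 = 8/27
P(X=0 | obs) = 2/27 / 8/27 = 1/4
P(X=1 | obs) = 2/9 / 8/27 = 3/4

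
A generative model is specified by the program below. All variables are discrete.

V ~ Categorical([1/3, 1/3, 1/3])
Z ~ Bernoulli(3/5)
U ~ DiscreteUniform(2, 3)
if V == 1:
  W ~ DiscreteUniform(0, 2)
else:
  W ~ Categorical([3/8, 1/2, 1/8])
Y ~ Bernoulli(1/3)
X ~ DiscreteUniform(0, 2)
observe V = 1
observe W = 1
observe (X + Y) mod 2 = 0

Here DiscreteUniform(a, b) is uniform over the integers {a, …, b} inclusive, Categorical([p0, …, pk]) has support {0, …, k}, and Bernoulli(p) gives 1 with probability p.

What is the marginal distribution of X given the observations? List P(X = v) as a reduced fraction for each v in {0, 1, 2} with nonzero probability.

Enumerate traces; 12 have nonzero weight after conditioning:
  (V=1, Z=0, U=2, W=1, Y=0, X=0) weight 2/405
  (V=1, Z=0, U=2, W=1, Y=0, X=2) weight 2/405
  (V=1, Z=0, U=2, W=1, Y=1, X=1) weight 1/405
  (V=1, Z=0, U=3, W=1, Y=0, X=0) weight 2/405
  (V=1, Z=0, U=3, W=1, Y=0, X=2) weight 2/405
  (V=1, Z=0, U=3, W=1, Y=1, X=1) weight 1/405
  (V=1, Z=1, U=2, W=1, Y=0, X=0) weight 1/135
  (V=1, Z=1, U=2, W=1, Y=0, X=2) weight 1/135
  … 4 more
Group by X:
  weight(X=0) = 2/81
  weight(X=1) = 1/81
  weight(X=2) = 2/81
Total weight = 2/81 + 1/81 + 2/81 = 5/81
P(X=0 | obs) = 2/81 / 5/81 = 2/5
P(X=1 | obs) = 1/81 / 5/81 = 1/5
P(X=2 | obs) = 2/81 / 5/81 = 2/5

P(X=0) = 2/5, P(X=1) = 1/5, P(X=2) = 2/5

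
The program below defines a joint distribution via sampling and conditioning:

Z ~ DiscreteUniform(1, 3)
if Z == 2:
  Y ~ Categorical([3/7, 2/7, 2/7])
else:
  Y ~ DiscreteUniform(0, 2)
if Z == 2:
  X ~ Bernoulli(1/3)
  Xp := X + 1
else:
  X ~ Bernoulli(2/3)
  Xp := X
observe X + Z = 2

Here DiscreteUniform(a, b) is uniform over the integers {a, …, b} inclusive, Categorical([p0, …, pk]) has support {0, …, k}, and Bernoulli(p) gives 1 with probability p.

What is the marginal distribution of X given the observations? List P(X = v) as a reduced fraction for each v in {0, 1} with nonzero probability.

Enumerate traces; 6 have nonzero weight after conditioning:
  (Z=1, Y=0, X=1) weight 2/27
  (Z=1, Y=1, X=1) weight 2/27
  (Z=1, Y=2, X=1) weight 2/27
  (Z=2, Y=0, X=0) weight 2/21
  (Z=2, Y=1, X=0) weight 4/63
  (Z=2, Y=2, X=0) weight 4/63
Group by X:
  weight(X=0) = 2/9
  weight(X=1) = 2/9
Total weight = 2/9 + 2/9 = 4/9
P(X=0 | obs) = 2/9 / 4/9 = 1/2
P(X=1 | obs) = 2/9 / 4/9 = 1/2

P(X=0) = 1/2, P(X=1) = 1/2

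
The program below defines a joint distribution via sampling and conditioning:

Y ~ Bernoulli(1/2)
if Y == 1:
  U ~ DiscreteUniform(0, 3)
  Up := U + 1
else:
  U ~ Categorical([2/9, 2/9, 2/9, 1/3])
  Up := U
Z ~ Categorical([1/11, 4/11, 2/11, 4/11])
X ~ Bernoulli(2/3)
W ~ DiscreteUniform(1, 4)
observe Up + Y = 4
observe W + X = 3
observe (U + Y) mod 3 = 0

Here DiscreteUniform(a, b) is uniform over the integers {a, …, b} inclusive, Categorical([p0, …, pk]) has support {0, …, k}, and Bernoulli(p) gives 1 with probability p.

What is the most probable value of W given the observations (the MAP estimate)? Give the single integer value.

Enumerate traces; 8 have nonzero weight after conditioning:
  (Y=1, U=2, Z=0, X=0, W=3) weight 1/1056
  (Y=1, U=2, Z=0, X=1, W=2) weight 1/528
  (Y=1, U=2, Z=1, X=0, W=3) weight 1/264
  (Y=1, U=2, Z=1, X=1, W=2) weight 1/132
  (Y=1, U=2, Z=2, X=0, W=3) weight 1/528
  (Y=1, U=2, Z=2, X=1, W=2) weight 1/264
  (Y=1, U=2, Z=3, X=0, W=3) weight 1/264
  (Y=1, U=2, Z=3, X=1, W=2) weight 1/132
Group by W:
  weight(W=2) = 1/48
  weight(W=3) = 1/96
Total weight = 1/48 + 1/96 = 1/32
P(W=2 | obs) = 1/48 / 1/32 = 2/3
P(W=3 | obs) = 1/96 / 1/32 = 1/3
argmax = 2

argmax_v P(W = v | obs) = 2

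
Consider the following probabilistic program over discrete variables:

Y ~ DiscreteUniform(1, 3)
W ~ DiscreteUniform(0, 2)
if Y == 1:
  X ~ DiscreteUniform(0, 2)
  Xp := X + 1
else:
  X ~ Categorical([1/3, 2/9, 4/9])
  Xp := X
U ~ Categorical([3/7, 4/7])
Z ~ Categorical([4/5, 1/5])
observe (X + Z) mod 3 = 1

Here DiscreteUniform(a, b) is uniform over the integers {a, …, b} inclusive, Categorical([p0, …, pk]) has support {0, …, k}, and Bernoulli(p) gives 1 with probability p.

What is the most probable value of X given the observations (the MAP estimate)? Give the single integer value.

argmax_v P(X = v | obs) = 1

Enumerate traces; 36 have nonzero weight after conditioning:
  (Y=1, W=0, X=0, U=0, Z=1) weight 1/315
  (Y=1, W=0, X=0, U=1, Z=1) weight 4/945
  (Y=1, W=0, X=1, U=0, Z=0) weight 4/315
  (Y=1, W=0, X=1, U=1, Z=0) weight 16/945
  (Y=1, W=1, X=0, U=0, Z=1) weight 1/315
  (Y=1, W=1, X=0, U=1, Z=1) weight 4/945
  (Y=1, W=1, X=1, U=0, Z=0) weight 4/315
  (Y=1, W=1, X=1, U=1, Z=0) weight 16/945
  … 28 more
Group by X:
  weight(X=0) = 1/15
  weight(X=1) = 28/135
Total weight = 1/15 + 28/135 = 37/135
P(X=0 | obs) = 1/15 / 37/135 = 9/37
P(X=1 | obs) = 28/135 / 37/135 = 28/37
argmax = 1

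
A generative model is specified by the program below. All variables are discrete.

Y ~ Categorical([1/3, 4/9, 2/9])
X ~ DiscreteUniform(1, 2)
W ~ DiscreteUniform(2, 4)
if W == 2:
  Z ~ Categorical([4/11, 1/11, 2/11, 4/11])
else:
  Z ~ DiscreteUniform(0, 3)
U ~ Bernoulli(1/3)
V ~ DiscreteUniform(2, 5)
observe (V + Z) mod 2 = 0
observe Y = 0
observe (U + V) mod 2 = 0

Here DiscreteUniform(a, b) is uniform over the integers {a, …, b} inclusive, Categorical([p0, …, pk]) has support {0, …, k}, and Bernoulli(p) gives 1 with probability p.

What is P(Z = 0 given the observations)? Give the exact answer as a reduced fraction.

P(Z = 0 | obs) = 19/50

Enumerate traces; 48 have nonzero weight after conditioning:
  (Y=0, X=1, W=2, Z=0, U=0, V=2) weight 1/297
  (Y=0, X=1, W=2, Z=0, U=0, V=4) weight 1/297
  (Y=0, X=1, W=2, Z=1, U=1, V=3) weight 1/2376
  (Y=0, X=1, W=2, Z=1, U=1, V=5) weight 1/2376
  (Y=0, X=1, W=2, Z=2, U=0, V=2) weight 1/594
  (Y=0, X=1, W=2, Z=2, U=0, V=4) weight 1/594
  (Y=0, X=1, W=2, Z=3, U=1, V=3) weight 1/594
  (Y=0, X=1, W=2, Z=3, U=1, V=5) weight 1/594
  … 40 more
Group by Z:
  weight(Z=0) = 19/594
  weight(Z=1) = 13/1188
  weight(Z=2) = 5/198
  weight(Z=3) = 19/1188
Total weight = 19/594 + 13/1188 + 5/198 + 19/1188 = 25/297
P(Z=0 | obs) = 19/594 / 25/297 = 19/50
P(Z=1 | obs) = 13/1188 / 25/297 = 13/100
P(Z=2 | obs) = 5/198 / 25/297 = 3/10
P(Z=3 | obs) = 19/1188 / 25/297 = 19/100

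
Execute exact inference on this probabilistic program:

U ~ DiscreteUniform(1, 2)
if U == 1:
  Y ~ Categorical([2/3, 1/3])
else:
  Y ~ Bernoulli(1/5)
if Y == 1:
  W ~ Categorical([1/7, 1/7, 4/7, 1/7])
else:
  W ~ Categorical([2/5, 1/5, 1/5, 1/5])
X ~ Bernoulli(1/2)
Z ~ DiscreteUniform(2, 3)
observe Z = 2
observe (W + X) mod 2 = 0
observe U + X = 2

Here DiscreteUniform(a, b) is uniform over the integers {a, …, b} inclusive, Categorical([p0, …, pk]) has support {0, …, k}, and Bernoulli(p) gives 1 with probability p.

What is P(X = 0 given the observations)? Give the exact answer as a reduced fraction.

Enumerate traces; 8 have nonzero weight after conditioning:
  (U=1, Y=0, W=1, X=1, Z=2) weight 1/60
  (U=1, Y=0, W=3, X=1, Z=2) weight 1/60
  (U=1, Y=1, W=1, X=1, Z=2) weight 1/168
  (U=1, Y=1, W=3, X=1, Z=2) weight 1/168
  (U=2, Y=0, W=0, X=0, Z=2) weight 1/25
  (U=2, Y=0, W=2, X=0, Z=2) weight 1/50
  (U=2, Y=1, W=0, X=0, Z=2) weight 1/280
  (U=2, Y=1, W=2, X=0, Z=2) weight 1/70
Group by X:
  weight(X=0) = 109/1400
  weight(X=1) = 19/420
Total weight = 109/1400 + 19/420 = 517/4200
P(X=0 | obs) = 109/1400 / 517/4200 = 327/517
P(X=1 | obs) = 19/420 / 517/4200 = 190/517

P(X = 0 | obs) = 327/517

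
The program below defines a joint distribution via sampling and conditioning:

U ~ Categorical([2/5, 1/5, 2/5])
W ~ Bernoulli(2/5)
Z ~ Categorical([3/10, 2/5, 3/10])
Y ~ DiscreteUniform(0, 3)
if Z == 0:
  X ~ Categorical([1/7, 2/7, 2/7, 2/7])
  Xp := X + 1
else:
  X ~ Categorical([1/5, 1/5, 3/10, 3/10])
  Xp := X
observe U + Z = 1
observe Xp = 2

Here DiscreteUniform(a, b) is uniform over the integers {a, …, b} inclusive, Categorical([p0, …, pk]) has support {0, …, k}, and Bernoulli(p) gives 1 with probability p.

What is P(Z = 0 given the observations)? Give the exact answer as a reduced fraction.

P(Z = 0 | obs) = 5/19

Enumerate traces; 16 have nonzero weight after conditioning:
  (U=0, W=0, Z=1, Y=0, X=2) weight 9/1250
  (U=0, W=0, Z=1, Y=1, X=2) weight 9/1250
  (U=0, W=0, Z=1, Y=2, X=2) weight 9/1250
  (U=0, W=0, Z=1, Y=3, X=2) weight 9/1250
  (U=0, W=1, Z=1, Y=0, X=2) weight 3/625
  (U=0, W=1, Z=1, Y=1, X=2) weight 3/625
  (U=0, W=1, Z=1, Y=2, X=2) weight 3/625
  (U=0, W=1, Z=1, Y=3, X=2) weight 3/625
  (U=1, W=0, Z=0, Y=0, X=1) weight 9/3500
  … 7 more
Group by Z:
  weight(Z=0) = 3/175
  weight(Z=1) = 6/125
Total weight = 3/175 + 6/125 = 57/875
P(Z=0 | obs) = 3/175 / 57/875 = 5/19
P(Z=1 | obs) = 6/125 / 57/875 = 14/19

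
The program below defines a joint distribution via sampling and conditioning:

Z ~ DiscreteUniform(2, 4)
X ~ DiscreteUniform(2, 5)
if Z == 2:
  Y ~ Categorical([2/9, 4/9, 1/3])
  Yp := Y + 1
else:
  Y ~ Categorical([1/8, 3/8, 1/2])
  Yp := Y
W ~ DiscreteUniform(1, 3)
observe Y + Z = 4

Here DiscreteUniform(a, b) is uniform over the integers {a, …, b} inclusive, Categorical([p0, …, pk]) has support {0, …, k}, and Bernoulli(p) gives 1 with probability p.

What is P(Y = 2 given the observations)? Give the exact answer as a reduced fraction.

Enumerate traces; 36 have nonzero weight after conditioning:
  (Z=2, X=2, Y=2, W=1) weight 1/108
  (Z=2, X=2, Y=2, W=2) weight 1/108
  (Z=2, X=2, Y=2, W=3) weight 1/108
  (Z=2, X=3, Y=2, W=1) weight 1/108
  (Z=2, X=3, Y=2, W=2) weight 1/108
  (Z=2, X=3, Y=2, W=3) weight 1/108
  (Z=2, X=4, Y=2, W=1) weight 1/108
  (Z=2, X=4, Y=2, W=2) weight 1/108
  (Z=3, X=2, Y=1, W=1) weight 1/96
  (Z=4, X=2, Y=0, W=1) weight 1/288
  … 26 more
Group by Y:
  weight(Y=0) = 1/24
  weight(Y=1) = 1/8
  weight(Y=2) = 1/9
Total weight = 1/24 + 1/8 + 1/9 = 5/18
P(Y=0 | obs) = 1/24 / 5/18 = 3/20
P(Y=1 | obs) = 1/8 / 5/18 = 9/20
P(Y=2 | obs) = 1/9 / 5/18 = 2/5

P(Y = 2 | obs) = 2/5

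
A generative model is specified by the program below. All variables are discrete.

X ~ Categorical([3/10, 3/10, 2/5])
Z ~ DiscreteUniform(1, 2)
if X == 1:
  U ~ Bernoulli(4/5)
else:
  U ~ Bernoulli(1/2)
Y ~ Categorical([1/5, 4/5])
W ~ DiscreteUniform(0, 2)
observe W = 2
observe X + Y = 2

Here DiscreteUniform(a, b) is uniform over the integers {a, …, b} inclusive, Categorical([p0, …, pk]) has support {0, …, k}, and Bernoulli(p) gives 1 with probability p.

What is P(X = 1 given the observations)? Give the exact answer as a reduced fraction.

P(X = 1 | obs) = 3/4

Enumerate traces; 8 have nonzero weight after conditioning:
  (X=1, Z=1, U=0, Y=1, W=2) weight 1/125
  (X=1, Z=1, U=1, Y=1, W=2) weight 4/125
  (X=1, Z=2, U=0, Y=1, W=2) weight 1/125
  (X=1, Z=2, U=1, Y=1, W=2) weight 4/125
  (X=2, Z=1, U=0, Y=0, W=2) weight 1/150
  (X=2, Z=1, U=1, Y=0, W=2) weight 1/150
  (X=2, Z=2, U=0, Y=0, W=2) weight 1/150
  (X=2, Z=2, U=1, Y=0, W=2) weight 1/150
Group by X:
  weight(X=1) = 2/25
  weight(X=2) = 2/75
Total weight = 2/25 + 2/75 = 8/75
P(X=1 | obs) = 2/25 / 8/75 = 3/4
P(X=2 | obs) = 2/75 / 8/75 = 1/4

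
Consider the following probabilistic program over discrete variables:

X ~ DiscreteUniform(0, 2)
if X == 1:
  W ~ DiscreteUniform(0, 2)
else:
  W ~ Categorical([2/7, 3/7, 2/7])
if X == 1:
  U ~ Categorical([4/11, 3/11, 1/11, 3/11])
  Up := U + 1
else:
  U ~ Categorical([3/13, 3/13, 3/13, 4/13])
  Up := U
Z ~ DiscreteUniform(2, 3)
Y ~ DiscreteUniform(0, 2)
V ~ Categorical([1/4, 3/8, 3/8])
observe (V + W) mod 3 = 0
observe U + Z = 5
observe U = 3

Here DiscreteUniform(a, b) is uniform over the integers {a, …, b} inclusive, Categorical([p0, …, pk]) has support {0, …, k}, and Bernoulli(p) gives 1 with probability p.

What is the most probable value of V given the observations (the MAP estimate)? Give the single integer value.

argmax_v P(V = v | obs) = 2

Enumerate traces; 27 have nonzero weight after conditioning:
  (X=0, W=0, U=3, Z=2, Y=0, V=0) weight 1/819
  (X=0, W=0, U=3, Z=2, Y=1, V=0) weight 1/819
  (X=0, W=0, U=3, Z=2, Y=2, V=0) weight 1/819
  (X=0, W=1, U=3, Z=2, Y=0, V=2) weight 1/364
  (X=0, W=1, U=3, Z=2, Y=1, V=2) weight 1/364
  (X=0, W=1, U=3, Z=2, Y=2, V=2) weight 1/364
  (X=0, W=2, U=3, Z=2, Y=0, V=1) weight 1/546
  (X=0, W=2, U=3, Z=2, Y=1, V=1) weight 1/546
  … 19 more
Group by V:
  weight(V=0) = 89/8008
  weight(V=1) = 267/16016
  weight(V=2) = 355/16016
Total weight = 89/8008 + 267/16016 + 355/16016 = 50/1001
P(V=0 | obs) = 89/8008 / 50/1001 = 89/400
P(V=1 | obs) = 267/16016 / 50/1001 = 267/800
P(V=2 | obs) = 355/16016 / 50/1001 = 71/160
argmax = 2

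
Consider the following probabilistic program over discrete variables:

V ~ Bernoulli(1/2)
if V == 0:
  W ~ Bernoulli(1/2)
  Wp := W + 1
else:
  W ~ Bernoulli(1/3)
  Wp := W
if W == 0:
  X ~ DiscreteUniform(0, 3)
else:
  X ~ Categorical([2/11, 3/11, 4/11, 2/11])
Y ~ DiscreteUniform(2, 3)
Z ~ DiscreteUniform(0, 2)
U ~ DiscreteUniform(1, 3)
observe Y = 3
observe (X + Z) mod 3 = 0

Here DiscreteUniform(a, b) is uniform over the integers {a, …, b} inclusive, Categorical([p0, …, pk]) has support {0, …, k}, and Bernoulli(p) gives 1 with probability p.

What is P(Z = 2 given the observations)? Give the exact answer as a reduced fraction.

Enumerate traces; 48 have nonzero weight after conditioning:
  (V=0, W=0, X=0, Y=3, Z=0, U=1) weight 1/288
  (V=0, W=0, X=0, Y=3, Z=0, U=2) weight 1/288
  (V=0, W=0, X=0, Y=3, Z=0, U=3) weight 1/288
  (V=0, W=0, X=1, Y=3, Z=2, U=1) weight 1/288
  (V=0, W=0, X=1, Y=3, Z=2, U=2) weight 1/288
  (V=0, W=0, X=1, Y=3, Z=2, U=3) weight 1/288
  (V=0, W=0, X=2, Y=3, Z=1, U=1) weight 1/288
  (V=0, W=0, X=2, Y=3, Z=1, U=2) weight 1/288
  … 40 more
Group by Z:
  weight(Z=0) = 13/176
  weight(Z=1) = 157/3168
  weight(Z=2) = 137/3168
Total weight = 13/176 + 157/3168 + 137/3168 = 1/6
P(Z=0 | obs) = 13/176 / 1/6 = 39/88
P(Z=1 | obs) = 157/3168 / 1/6 = 157/528
P(Z=2 | obs) = 137/3168 / 1/6 = 137/528

P(Z = 2 | obs) = 137/528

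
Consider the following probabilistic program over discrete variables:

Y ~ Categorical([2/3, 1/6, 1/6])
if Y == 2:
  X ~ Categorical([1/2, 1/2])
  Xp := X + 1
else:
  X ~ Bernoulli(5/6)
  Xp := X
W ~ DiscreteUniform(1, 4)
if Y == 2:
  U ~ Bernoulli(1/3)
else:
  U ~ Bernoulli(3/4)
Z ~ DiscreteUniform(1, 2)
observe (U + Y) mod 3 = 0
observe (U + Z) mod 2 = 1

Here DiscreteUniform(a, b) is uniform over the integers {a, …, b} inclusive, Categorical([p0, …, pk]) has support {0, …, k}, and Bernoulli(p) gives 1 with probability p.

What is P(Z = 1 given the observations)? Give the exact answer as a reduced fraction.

Enumerate traces; 16 have nonzero weight after conditioning:
  (Y=0, X=0, W=1, U=0, Z=1) weight 1/288
  (Y=0, X=0, W=2, U=0, Z=1) weight 1/288
  (Y=0, X=0, W=3, U=0, Z=1) weight 1/288
  (Y=0, X=0, W=4, U=0, Z=1) weight 1/288
  (Y=0, X=1, W=1, U=0, Z=1) weight 5/288
  (Y=0, X=1, W=2, U=0, Z=1) weight 5/288
  (Y=0, X=1, W=3, U=0, Z=1) weight 5/288
  (Y=0, X=1, W=4, U=0, Z=1) weight 5/288
  (Y=2, X=0, W=1, U=1, Z=2) weight 1/288
  … 7 more
Group by Z:
  weight(Z=1) = 1/12
  weight(Z=2) = 1/36
Total weight = 1/12 + 1/36 = 1/9
P(Z=1 | obs) = 1/12 / 1/9 = 3/4
P(Z=2 | obs) = 1/36 / 1/9 = 1/4

P(Z = 1 | obs) = 3/4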